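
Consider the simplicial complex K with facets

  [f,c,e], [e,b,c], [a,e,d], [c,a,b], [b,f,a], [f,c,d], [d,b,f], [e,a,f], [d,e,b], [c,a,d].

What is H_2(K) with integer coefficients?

H_2 ≅ 0.

Order the vertices as a < b < c < d < e < f. Listing each simplex with vertices in this order, K has dimension 2 with simplices:

  0-simplices (6): a, b, c, d, e, f
  1-simplices (15): ab, ac, ad, ae, af, bc, bd, be, bf, cd, ce, cf, de, df, ef
  2-simplices (10): abc, abf, acd, ade, aef, bce, bde, bdf, cdf, cef

Hence C_0 ≅ Z^6, C_1 ≅ Z^15, C_2 ≅ Z^10.

∂_1: C_1 → C_0 is given by ∂[p,q] = [q] − [p]. For instance
  ∂ad = d − a.
This gives a 6×15 integer matrix of rank 5; reducing to Smith normal form yields diagonal entries (1,1,1,1,1).

∂_2: C_2 → C_1 sends each 2-simplex [p,q,r] to [q,r] − [p,r] + [p,q]. For instance
  ∂ade = de − ae + ad,
  ∂abc = bc − ac + ab.
The 15×10 boundary matrix has rank 10 and Smith normal form diag(1,1,1,1,1,1,1,1,1,2).

Now H_k = ker ∂_k / im ∂_{k+1}, so:

  H_2: rank ker ∂_2 − rank ∂_3 = (10 − 10) − 0 = 0, and there is no ∂_3, so H_2 ≅ 0.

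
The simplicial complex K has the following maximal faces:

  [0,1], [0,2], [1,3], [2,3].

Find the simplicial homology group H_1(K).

H_1 ≅ Z.

We work with the vertex ordering 0 < 1 < 2 < 3. The simplices of K, each written with vertices in increasing order, are:

  0-simplices (4): [0], [1], [2], [3]
  1-simplices (4): [0,1], [0,2], [1,3], [2,3]

Hence C_0 ≅ Z^4, C_1 ≅ Z^4.

∂_1: C_1 → C_0 is given by ∂[p,q] = [q] − [p]. For instance
  ∂[1,3] = [3] − [1].
The resulting 4×4 matrix has rank 3, and its Smith normal form has invariant factors (1,1,1).

Reading off H_k = ker ∂_k / im ∂_{k+1}:

  H_1: rank ker ∂_1 − rank ∂_2 = (4 − 3) − 0 = 1, and there is no ∂_2, so H_1 ≅ Z.

(K is a triangulation of the circle S^1.)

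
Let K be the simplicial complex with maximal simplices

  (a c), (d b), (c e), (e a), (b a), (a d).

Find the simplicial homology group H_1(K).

H_1 = Z^2.

We work with the vertex ordering a < b < c < d < e. The simplices of K, each written with vertices in increasing order, are:

  0-simplices (5): a, b, c, d, e
  1-simplices (6): ab, ac, ad, ae, bd, ce

Hence C_0 ≅ Z^5, C_1 ≅ Z^6.

The boundary map ∂_1: C_1 → C_0 is given by ∂[p,q] = [q] − [p].
This gives a 5×6 integer matrix of rank 4; reducing to Smith normal form yields diagonal entries (1,1,1,1).

Computing H_k = (kernel of ∂_k) / (image of ∂_{k+1}):

  H_1: rank ker ∂_1 − rank ∂_2 = (6 − 4) − 0 = 2, and there is no ∂_2, so H_1 = Z^2.

(K is a triangulation of a wedge of 2 circles.)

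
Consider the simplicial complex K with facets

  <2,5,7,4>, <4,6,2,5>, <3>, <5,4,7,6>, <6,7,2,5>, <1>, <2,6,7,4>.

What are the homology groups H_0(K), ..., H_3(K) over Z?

H_0 ≅ Z^3,  H_1 = 0,  H_2 = 0,  H_3 ≅ Z.

Fix the vertex order 1 < 2 < 3 < 4 < 5 < 6 < 7 and write every simplex with vertices in increasing order. Then dim K = 3 and the simplices of K are:

  0-simplices (7): [1], [2], [3], [4], [5], [6], [7]
  1-simplices (10): [2,4], [2,5], [2,6], [2,7], [4,5], [4,6], [4,7], [5,6], [5,7], [6,7]
  2-simplices (10): [2,4,5], [2,4,6], [2,4,7], [2,5,6], [2,5,7], [2,6,7], [4,5,6], [4,5,7], [4,6,7], [5,6,7]
  3-simplices (5): [2,4,5,6], [2,4,5,7], [2,4,6,7], [2,5,6,7], [4,5,6,7]

so the chain groups are C_0 ≅ Z^7, C_1 ≅ Z^10, C_2 ≅ Z^10, C_3 ≅ Z^5.

Boundary ∂_1: C_1 → C_0 maps an edge to its endpoints' difference, ∂[p,q] = q − p.
The 7×10 boundary matrix has rank 4 and Smith normal form diag(1,1,1,1).

Boundary ∂_2: C_2 → C_1 maps a triangle to the signed sum of its edges. For instance
  ∂[2,4,5] = [4,5] − [2,5] + [2,4],
  ∂[2,5,6] = [5,6] − [2,6] + [2,5].
As a 10×10 matrix over Z this has rank 6, with invariant factors (1,1,1,1,1,1).

Boundary ∂_3: C_3 → C_2 sends each 3-simplex σ to the alternating sum Σ_i (−1)^i (σ with its i-th vertex removed). For instance
  ∂[2,4,5,7] = [4,5,7] − [2,5,7] + [2,4,7] − [2,4,5],
  ∂[2,4,6,7] = [4,6,7] − [2,6,7] + [2,4,7] − [2,4,6].
As a 10×5 matrix over Z this has rank 4, with invariant factors (1,1,1,1).

Reading off H_k = ker ∂_k / im ∂_{k+1}:

  H_0: rank C_0 − rank ∂_1 = 7 − 4 = 3, and the invariant factors of ∂_1 are all 1, so H_0 = Z^3.
  H_1: rank ker ∂_1 − rank ∂_2 = (10 − 4) − 6 = 0, and the invariant factors of ∂_2 are all 1, so H_1 = 0.
  H_2: rank ker ∂_2 − rank ∂_3 = (10 − 6) − 4 = 0, and the invariant factors of ∂_3 are all 1, so H_2 = 0.
  H_3: rank ker ∂_3 − rank ∂_4 = (5 − 4) − 0 = 1, and there is no ∂_4, so H_3 = Z.

(K is a triangulation of the disjoint union of a set of 2 points and the 3-sphere S^3.)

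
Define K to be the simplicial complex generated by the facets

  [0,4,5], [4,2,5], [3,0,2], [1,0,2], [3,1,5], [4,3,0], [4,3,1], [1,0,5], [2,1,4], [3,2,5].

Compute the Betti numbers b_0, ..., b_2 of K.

Take the total order 0 < 1 < 2 < 3 < 4 < 5 on the vertex set. Then K (dimension 2) consists of the simplices:

  0-simplices (6): [0], [1], [2], [3], [4], [5]
  1-simplices (15): [0,1], [0,2], [0,3], [0,4], [0,5], [1,2], [1,3], [1,4], [1,5], [2,3], [2,4], [2,5], [3,4], [3,5], [4,5]
  2-simplices (10): [0,1,2], [0,1,5], [0,2,3], [0,3,4], [0,4,5], [1,2,4], [1,3,4], [1,3,5], [2,3,5], [2,4,5]

giving chain groups C_0 ≅ Z^6, C_1 ≅ Z^15, C_2 ≅ Z^10.

Boundary ∂_1: C_1 → C_0 sends each edge [p,q] (with p < q) to q − p. For instance
  ∂[0,5] = [5] − [0].
As a 6×15 matrix over Z this has rank 5, with invariant factors (1,1,1,1,1).

Boundary ∂_2: C_2 → C_1 maps a triangle to the signed sum of its edges. For instance
  ∂[2,4,5] = [4,5] − [2,5] + [2,4],
  ∂[0,2,3] = [2,3] − [0,3] + [0,2].
As a 15×10 matrix over Z this has rank 10, with invariant factors (1,1,1,1,1,1,1,1,1,2).

Reading off H_k = ker ∂_k / im ∂_{k+1}:

  H_0: rank C_0 − rank ∂_1 = 6 − 5 = 1, and the invariant factors of ∂_1 are all 1, so H_0 ≅ Z.
  H_1: rank ker ∂_1 − rank ∂_2 = (15 − 5) − 10 = 0, and ∂_2 has invariant factor 2 > 1, so H_1 ≅ Z/2.
  H_2: rank ker ∂_2 − rank ∂_3 = (10 − 10) − 0 = 0, and there is no ∂_3, so H_2 ≅ 0.

(K is a triangulation of the real projective plane RP^2.)

Hence the Betti numbers are b_0 = 1, b_1 = 0, b_2 = 0.

b_0 = 1, b_1 = 0, b_2 = 0.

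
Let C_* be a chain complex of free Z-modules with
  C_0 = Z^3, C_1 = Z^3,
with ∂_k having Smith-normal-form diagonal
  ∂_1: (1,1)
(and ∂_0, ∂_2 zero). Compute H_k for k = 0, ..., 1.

H_0: b_0 = 3 − 0 − 2 = 1; torsion from ∂_1 factors > 1: none. So H_0 = Z.
H_1: b_1 = 3 − 2 − 0 = 1; torsion from ∂_2 factors > 1: none. So H_1 = Z.

H_0 = Z,  H_1 = Z.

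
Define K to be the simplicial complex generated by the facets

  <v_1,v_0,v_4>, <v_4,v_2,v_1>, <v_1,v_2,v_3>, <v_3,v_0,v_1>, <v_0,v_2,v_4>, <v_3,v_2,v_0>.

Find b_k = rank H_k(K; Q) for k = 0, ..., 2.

b_0 = 1, b_1 = 0, b_2 = 1.

Fix the vertex order v_0 < v_1 < v_2 < v_3 < v_4 and write every simplex with vertices in increasing order. Then dim K = 2 and the simplices of K are:

  0-simplices (5): [v_0], [v_1], [v_2], [v_3], [v_4]
  1-simplices (9): [v_0,v_1], [v_0,v_2], [v_0,v_3], [v_0,v_4], [v_1,v_2], [v_1,v_3], [v_1,v_4], [v_2,v_3], [v_2,v_4]
  2-simplices (6): [v_0,v_1,v_3], [v_0,v_1,v_4], [v_0,v_2,v_3], [v_0,v_2,v_4], [v_1,v_2,v_3], [v_1,v_2,v_4]

so the chain groups are C_0 ≅ Z^5, C_1 ≅ Z^9, C_2 ≅ Z^6.

The boundary map ∂_1: C_1 → C_0 maps an edge to its endpoints' difference, ∂[p,q] = q − p. For instance
  ∂[v_0,v_1] = [v_1] − [v_0].
The resulting 5×9 matrix has rank 4, and its Smith normal form has invariant factors (1,1,1,1).

∂_2: C_2 → C_1 maps a triangle to the signed sum of its edges. For instance
  ∂[v_0,v_1,v_3] = [v_1,v_3] − [v_0,v_3] + [v_0,v_1],
  ∂[v_0,v_2,v_3] = [v_2,v_3] − [v_0,v_3] + [v_0,v_2].
This gives a 9×6 integer matrix of rank 5; reducing to Smith normal form yields diagonal entries (1,1,1,1,1).

Reading off H_k = ker ∂_k / im ∂_{k+1}:

  H_0: rank C_0 − rank ∂_1 = 5 − 4 = 1, and the invariant factors of ∂_1 are all 1, so H_0 ≅ Z.
  H_1: rank ker ∂_1 − rank ∂_2 = (9 − 4) − 5 = 0, and the invariant factors of ∂_2 are all 1, so H_1 ≅ 0.
  H_2: rank ker ∂_2 − rank ∂_3 = (6 − 5) − 0 = 1, and there is no ∂_3, so H_2 ≅ Z.

(K is a triangulation of the 2-sphere S^2.)

Hence the Betti numbers are b_0 = 1, b_1 = 0, b_2 = 1.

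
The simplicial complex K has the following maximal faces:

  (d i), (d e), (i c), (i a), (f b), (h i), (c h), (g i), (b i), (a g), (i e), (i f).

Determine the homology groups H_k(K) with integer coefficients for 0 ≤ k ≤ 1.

Fix the vertex order a < b < c < d < e < f < g < h < i and write every simplex with vertices in increasing order. Then dim K = 1 and the simplices of K are:

  0-simplices (9): a, b, c, d, e, f, g, h, i
  1-simplices (12): ag, ai, bf, bi, ch, ci, de, di, ei, fi, gi, hi

giving chain groups C_0 ≅ Z^9, C_1 ≅ Z^12.

Boundary ∂_1: C_1 → C_0 is given by ∂[p,q] = [q] − [p]. For instance
  ∂di = i − d.
The resulting 9×12 matrix has rank 8, and its Smith normal form has invariant factors (1,1,1,1,1,1,1,1).

From H_k ≅ ker(∂_k) / im(∂_{k+1}) we obtain:

  H_0: rank C_0 − rank ∂_1 = 9 − 8 = 1, and the invariant factors of ∂_1 are all 1, so H_0 ≅ Z.
  H_1: rank ker ∂_1 − rank ∂_2 = (12 − 8) − 0 = 4, and there is no ∂_2, so H_1 ≅ Z^4.

(K is a triangulation of a wedge of 4 circles.)

H_0 ≅ Z,  H_1 ≅ Z^4.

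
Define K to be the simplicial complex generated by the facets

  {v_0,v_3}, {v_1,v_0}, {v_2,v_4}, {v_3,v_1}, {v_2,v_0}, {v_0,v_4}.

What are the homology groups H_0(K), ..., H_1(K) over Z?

H_0 = Z,  H_1 = Z^2.

Order the vertices as v_0 < v_1 < v_2 < v_3 < v_4. Listing each simplex with vertices in this order, K has dimension 1 with simplices:

  0-simplices (5): [v_0], [v_1], [v_2], [v_3], [v_4]
  1-simplices (6): [v_0,v_1], [v_0,v_2], [v_0,v_3], [v_0,v_4], [v_1,v_3], [v_2,v_4]

so the chain groups are C_0 ≅ Z^5, C_1 ≅ Z^6.

Boundary ∂_1: C_1 → C_0 maps an edge to its endpoints' difference, ∂[p,q] = q − p. For instance
  ∂[v_0,v_1] = [v_1] − [v_0].
This gives a 5×6 integer matrix of rank 4; reducing to Smith normal form yields diagonal entries (1,1,1,1).

Computing H_k = (kernel of ∂_k) / (image of ∂_{k+1}):

  H_0: rank C_0 − rank ∂_1 = 5 − 4 = 1, and the invariant factors of ∂_1 are all 1, so H_0 ≅ Z.
  H_1: rank ker ∂_1 − rank ∂_2 = (6 − 4) − 0 = 2, and there is no ∂_2, so H_1 ≅ Z^2.

As a check, the Euler characteristic is 5 − 6 = -1, which agrees with 1 − 2 = -1.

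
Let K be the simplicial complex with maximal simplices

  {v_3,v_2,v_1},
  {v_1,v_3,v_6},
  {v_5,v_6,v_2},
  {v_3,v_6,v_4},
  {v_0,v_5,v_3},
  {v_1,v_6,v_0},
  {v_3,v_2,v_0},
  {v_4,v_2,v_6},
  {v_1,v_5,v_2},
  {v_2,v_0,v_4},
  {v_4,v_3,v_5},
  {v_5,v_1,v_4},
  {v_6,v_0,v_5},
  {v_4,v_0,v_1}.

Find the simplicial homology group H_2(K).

H_2 ≅ Z.

K has 7 vertices, 21 edges, 14 triangles.
rank ∂_2 = 13, rank ∂_3 = 0 ⇒ b_2 = 14 − 13 − 0 = 1. So H_2 ≅ Z.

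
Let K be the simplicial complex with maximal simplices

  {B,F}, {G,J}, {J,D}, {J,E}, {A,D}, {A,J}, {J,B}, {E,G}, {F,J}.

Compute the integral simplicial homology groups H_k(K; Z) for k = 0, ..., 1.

H_0 = Z,  H_1 = Z^3.

Take the total order A < B < D < E < F < G < J on the vertex set. Then K (dimension 1) consists of the simplices:

  0-simplices (7): A, B, D, E, F, G, J
  1-simplices (9): AD, AJ, BF, BJ, DJ, EG, EJ, FJ, GJ

Hence C_0 ≅ Z^7, C_1 ≅ Z^9.

∂_1: C_1 → C_0 is given by ∂[p,q] = [q] − [p]. For instance
  ∂GJ = J − G.
This gives a 7×9 integer matrix of rank 6; reducing to Smith normal form yields diagonal entries (1,1,1,1,1,1).

Reading off H_k = ker ∂_k / im ∂_{k+1}:

  H_0: rank C_0 − rank ∂_1 = 7 − 6 = 1, and the invariant factors of ∂_1 are all 1, so H_0 = Z.
  H_1: rank ker ∂_1 − rank ∂_2 = (9 − 6) − 0 = 3, and there is no ∂_2, so H_1 = Z^3.

(K is a triangulation of a wedge of 3 circles.)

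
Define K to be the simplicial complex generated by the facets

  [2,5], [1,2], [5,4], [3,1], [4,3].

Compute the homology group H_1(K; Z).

Take the total order 1 < 2 < 3 < 4 < 5 on the vertex set. Then K (dimension 1) consists of the simplices:

  0-simplices (5): [1], [2], [3], [4], [5]
  1-simplices (5): [1,2], [1,3], [2,5], [3,4], [4,5]

so the chain groups are C_0 ≅ Z^5, C_1 ≅ Z^5.

∂_1: C_1 → C_0 maps an edge to its endpoints' difference, ∂[p,q] = q − p.
This gives a 5×5 integer matrix of rank 4; reducing to Smith normal form yields diagonal entries (1,1,1,1).

Computing H_k = (kernel of ∂_k) / (image of ∂_{k+1}):

  H_1: rank ker ∂_1 − rank ∂_2 = (5 − 4) − 0 = 1, and there is no ∂_2, so H_1 = Z.

(K is a triangulation of the circle S^1.)

H_1 = Z.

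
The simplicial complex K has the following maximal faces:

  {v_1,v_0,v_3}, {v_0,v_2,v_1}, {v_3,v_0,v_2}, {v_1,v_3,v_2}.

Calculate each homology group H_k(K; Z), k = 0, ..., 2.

H_0 = Z,  H_1 = 0,  H_2 = Z.

Take the total order v_0 < v_1 < v_2 < v_3 on the vertex set. Then K (dimension 2) consists of the simplices:

  0-simplices (4): [v_0], [v_1], [v_2], [v_3]
  1-simplices (6): [v_0,v_1], [v_0,v_2], [v_0,v_3], [v_1,v_2], [v_1,v_3], [v_2,v_3]
  2-simplices (4): [v_0,v_1,v_2], [v_0,v_1,v_3], [v_0,v_2,v_3], [v_1,v_2,v_3]

so the chain groups are C_0 ≅ Z^4, C_1 ≅ Z^6, C_2 ≅ Z^4.

∂_1: C_1 → C_0 is given by ∂[p,q] = [q] − [p].
This gives a 4×6 integer matrix of rank 3; reducing to Smith normal form yields diagonal entries (1,1,1).

The boundary map ∂_2: C_2 → C_1 sends each 2-simplex [p,q,r] to [q,r] − [p,r] + [p,q]. For instance
  ∂[v_0,v_1,v_2] = [v_1,v_2] − [v_0,v_2] + [v_0,v_1],
  ∂[v_1,v_2,v_3] = [v_2,v_3] − [v_1,v_3] + [v_1,v_2].
The resulting 6×4 matrix has rank 3, and its Smith normal form has invariant factors (1,1,1).

Reading off H_k = ker ∂_k / im ∂_{k+1}:

  H_0: rank C_0 − rank ∂_1 = 4 − 3 = 1, and the invariant factors of ∂_1 are all 1, so H_0 ≅ Z.
  H_1: rank ker ∂_1 − rank ∂_2 = (6 − 3) − 3 = 0, and the invariant factors of ∂_2 are all 1, so H_1 ≅ 0.
  H_2: rank ker ∂_2 − rank ∂_3 = (4 − 3) − 0 = 1, and there is no ∂_3, so H_2 ≅ Z.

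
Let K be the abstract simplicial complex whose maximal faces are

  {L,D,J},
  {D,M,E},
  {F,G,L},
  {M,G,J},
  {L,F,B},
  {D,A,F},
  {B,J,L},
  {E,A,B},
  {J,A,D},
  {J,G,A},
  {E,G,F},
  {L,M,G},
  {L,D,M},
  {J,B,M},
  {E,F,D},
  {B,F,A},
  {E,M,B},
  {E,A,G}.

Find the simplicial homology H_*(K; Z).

H_0 ≅ Z,  H_1 ≅ Z × Z/2,  H_2 = 0.

Fix the vertex order A < B < D < E < F < G < J < L < M and write every simplex with vertices in increasing order. Then dim K = 2 and the simplices of K are:

  0-simplices (9): A, B, D, E, F, G, J, L, M
  1-simplices (27): AB, AD, AE, AF, AG, AJ, BE, BF, BJ, BL, BM, DE, DF, DJ, DL, DM, EF, EG, EM, FG, FL, GJ, GL, GM, JL, JM, LM
  2-simplices (18): ABE, ABF, ADF, ADJ, AEG, AGJ, BEM, BFL, BJL, BJM, DEF, DEM, DJL, DLM, EFG, FGL, GJM, GLM

Hence C_0 ≅ Z^9, C_1 ≅ Z^27, C_2 ≅ Z^18.

Boundary ∂_1: C_1 → C_0 sends each edge [p,q] (with p < q) to q − p.
The resulting 9×27 matrix has rank 8, and its Smith normal form has invariant factors (1,1,1,1,1,1,1,1).

∂_2: C_2 → C_1 sends each 2-simplex [p,q,r] to [q,r] − [p,r] + [p,q]. For instance
  ∂ADJ = DJ − AJ + AD,
  ∂AEG = EG − AG + AE.
The 27×18 boundary matrix has rank 18 and Smith normal form diag(1,1,1,1,1,1,1,1,1,1,1,1,1,1,1,1,1,2).

Computing H_k = (kernel of ∂_k) / (image of ∂_{k+1}):

  H_0: rank C_0 − rank ∂_1 = 9 − 8 = 1, and the invariant factors of ∂_1 are all 1, so H_0 = Z.
  H_1: rank ker ∂_1 − rank ∂_2 = (27 − 8) − 18 = 1, and ∂_2 has invariant factor 2 > 1, so H_1 = Z × Z/2.
  H_2: rank ker ∂_2 − rank ∂_3 = (18 − 18) − 0 = 0, and there is no ∂_3, so H_2 = 0.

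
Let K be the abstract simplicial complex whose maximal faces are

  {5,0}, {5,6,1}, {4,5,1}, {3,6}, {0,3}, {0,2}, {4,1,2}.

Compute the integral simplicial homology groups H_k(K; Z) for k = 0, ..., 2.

H_0 = Z,  H_1 = Z^2,  H_2 = 0.

Order the vertices as 0 < 1 < 2 < 3 < 4 < 5 < 6. Listing each simplex with vertices in this order, K has dimension 2 with simplices:

  0-simplices (7): [0], [1], [2], [3], [4], [5], [6]
  1-simplices (11): [0,2], [0,3], [0,5], [1,2], [1,4], [1,5], [1,6], [2,4], [3,6], [4,5], [5,6]
  2-simplices (3): [1,2,4], [1,4,5], [1,5,6]

so the chain groups are C_0 ≅ Z^7, C_1 ≅ Z^11, C_2 ≅ Z^3.

Boundary ∂_1: C_1 → C_0 sends each edge [p,q] (with p < q) to q − p.
This gives a 7×11 integer matrix of rank 6; reducing to Smith normal form yields diagonal entries (1,1,1,1,1,1).

Boundary ∂_2: C_2 → C_1 sends each 2-simplex [p,q,r] to [q,r] − [p,r] + [p,q]. For instance
  ∂[1,4,5] = [4,5] − [1,5] + [1,4],
  ∂[1,2,4] = [2,4] − [1,4] + [1,2].
The 11×3 boundary matrix has rank 3 and Smith normal form diag(1,1,1).

Reading off H_k = ker ∂_k / im ∂_{k+1}:

  H_0: rank C_0 − rank ∂_1 = 7 − 6 = 1, and the invariant factors of ∂_1 are all 1, so H_0 ≅ Z.
  H_1: rank ker ∂_1 − rank ∂_2 = (11 − 6) − 3 = 2, and the invariant factors of ∂_2 are all 1, so H_1 ≅ Z^2.
  H_2: rank ker ∂_2 − rank ∂_3 = (3 − 3) − 0 = 0, and there is no ∂_3, so H_2 ≅ 0.

As a check, the Euler characteristic is 7 − 11 + 3 = -1, which agrees with 1 − 2 + 0 = -1.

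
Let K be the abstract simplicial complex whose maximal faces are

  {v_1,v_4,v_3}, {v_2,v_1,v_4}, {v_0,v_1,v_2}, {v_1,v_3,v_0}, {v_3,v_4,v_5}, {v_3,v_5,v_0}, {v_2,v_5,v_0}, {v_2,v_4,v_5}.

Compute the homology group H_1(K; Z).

H_1 = 0.

Take the total order v_0 < v_1 < v_2 < v_3 < v_4 < v_5 on the vertex set. Then K (dimension 2) consists of the simplices:

  0-simplices (6): [v_0], [v_1], [v_2], [v_3], [v_4], [v_5]
  1-simplices (12): [v_0,v_1], [v_0,v_2], [v_0,v_3], [v_0,v_5], [v_1,v_2], [v_1,v_3], [v_1,v_4], [v_2,v_4], [v_2,v_5], [v_3,v_4], [v_3,v_5], [v_4,v_5]
  2-simplices (8): [v_0,v_1,v_2], [v_0,v_1,v_3], [v_0,v_2,v_5], [v_0,v_3,v_5], [v_1,v_2,v_4], [v_1,v_3,v_4], [v_2,v_4,v_5], [v_3,v_4,v_5]

giving chain groups C_0 ≅ Z^6, C_1 ≅ Z^12, C_2 ≅ Z^8.

∂_1: C_1 → C_0 is given by ∂[p,q] = [q] − [p]. For instance
  ∂[v_3,v_4] = [v_4] − [v_3].
As a 6×12 matrix over Z this has rank 5, with invariant factors (1,1,1,1,1).

Boundary ∂_2: C_2 → C_1 maps a triangle to the signed sum of its edges. For instance
  ∂[v_0,v_1,v_3] = [v_1,v_3] − [v_0,v_3] + [v_0,v_1],
  ∂[v_0,v_3,v_5] = [v_3,v_5] − [v_0,v_5] + [v_0,v_3].
The 12×8 boundary matrix has rank 7 and Smith normal form diag(1,1,1,1,1,1,1).

Computing H_k = (kernel of ∂_k) / (image of ∂_{k+1}):

  H_1: rank ker ∂_1 − rank ∂_2 = (12 − 5) − 7 = 0, and the invariant factors of ∂_2 are all 1, so H_1 ≅ 0.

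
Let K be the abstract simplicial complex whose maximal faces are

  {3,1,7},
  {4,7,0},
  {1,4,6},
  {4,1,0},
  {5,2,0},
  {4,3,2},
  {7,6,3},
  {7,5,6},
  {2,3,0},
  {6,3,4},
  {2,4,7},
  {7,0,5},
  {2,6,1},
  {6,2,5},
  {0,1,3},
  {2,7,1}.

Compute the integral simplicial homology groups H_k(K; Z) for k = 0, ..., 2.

Order the vertices as 0 < 1 < 2 < 3 < 4 < 5 < 6 < 7. Listing each simplex with vertices in this order, K has dimension 2 with simplices:

  0-simplices (8): [0], [1], [2], [3], [4], [5], [6], [7]
  1-simplices (24): (24 of them)
  2-simplices (16): [0,1,3], [0,1,4], [0,2,3], [0,2,5], [0,4,7], [0,5,7], [1,2,6], [1,2,7], [1,3,7], [1,4,6], [2,3,4], [2,4,7], [2,5,6], [3,4,6], [3,6,7], [5,6,7]

so the chain groups are C_0 ≅ Z^8, C_1 ≅ Z^24, C_2 ≅ Z^16.

Boundary ∂_1: C_1 → C_0 maps an edge to its endpoints' difference, ∂[p,q] = q − p. For instance
  ∂[2,7] = [7] − [2].
This gives a 8×24 integer matrix of rank 7; reducing to Smith normal form yields diagonal entries (1,1,1,1,1,1,1).

∂_2: C_2 → C_1 acts by ∂[p,q,r] = [q,r] − [p,r] + [p,q]. For instance
  ∂[1,4,6] = [4,6] − [1,6] + [1,4],
  ∂[2,4,7] = [4,7] − [2,7] + [2,4].
This gives a 24×16 integer matrix of rank 15; reducing to Smith normal form yields diagonal entries (1,1,1,1,1,1,1,1,1,1,1,1,1,1,1).

Reading off H_k = ker ∂_k / im ∂_{k+1}:

  H_0: rank C_0 − rank ∂_1 = 8 − 7 = 1, and the invariant factors of ∂_1 are all 1, so H_0 ≅ Z.
  H_1: rank ker ∂_1 − rank ∂_2 = (24 − 7) − 15 = 2, and the invariant factors of ∂_2 are all 1, so H_1 ≅ Z^2.
  H_2: rank ker ∂_2 − rank ∂_3 = (16 − 15) − 0 = 1, and there is no ∂_3, so H_2 ≅ Z.

(K is a triangulation of the torus T^2.)

H_0 ≅ Z,  H_1 ≅ Z^2,  H_2 ≅ Z.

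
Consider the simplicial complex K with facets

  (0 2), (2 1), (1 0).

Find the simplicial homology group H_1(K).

We work with the vertex ordering 0 < 1 < 2. The simplices of K, each written with vertices in increasing order, are:

  0-simplices (3): [0], [1], [2]
  1-simplices (3): [0,1], [0,2], [1,2]

Hence C_0 ≅ Z^3, C_1 ≅ Z^3.

∂_1: C_1 → C_0 sends each edge [p,q] (with p < q) to q − p.
As a 3×3 matrix over Z this has rank 2, with invariant factors (1,1).

Computing H_k = (kernel of ∂_k) / (image of ∂_{k+1}):

  H_1: rank ker ∂_1 − rank ∂_2 = (3 − 2) − 0 = 1, and there is no ∂_2, so H_1 ≅ Z.

H_1 ≅ Z.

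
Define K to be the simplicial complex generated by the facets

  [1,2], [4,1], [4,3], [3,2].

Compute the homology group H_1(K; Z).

Take the total order 1 < 2 < 3 < 4 on the vertex set. Then K (dimension 1) consists of the simplices:

  0-simplices (4): [1], [2], [3], [4]
  1-simplices (4): [1,2], [1,4], [2,3], [3,4]

so the chain groups are C_0 ≅ Z^4, C_1 ≅ Z^4.

The boundary map ∂_1: C_1 → C_0 sends each edge [p,q] (with p < q) to q − p.
The 4×4 boundary matrix has rank 3 and Smith normal form diag(1,1,1).

Computing H_k = (kernel of ∂_k) / (image of ∂_{k+1}):

  H_1: rank ker ∂_1 − rank ∂_2 = (4 − 3) − 0 = 1, and there is no ∂_2, so H_1 ≅ Z.

H_1 = Z.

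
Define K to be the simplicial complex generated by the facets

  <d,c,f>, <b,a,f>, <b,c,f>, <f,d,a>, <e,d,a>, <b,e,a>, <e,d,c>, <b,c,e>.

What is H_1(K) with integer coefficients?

H_1 ≅ 0.

K has 6 vertices, 12 edges, 8 triangles.
rank ∂_1 = 5, rank ∂_2 = 7 ⇒ b_1 = 12 − 5 − 7 = 0; all invariant factors of ∂_2 are 1 so no torsion. So H_1 ≅ 0.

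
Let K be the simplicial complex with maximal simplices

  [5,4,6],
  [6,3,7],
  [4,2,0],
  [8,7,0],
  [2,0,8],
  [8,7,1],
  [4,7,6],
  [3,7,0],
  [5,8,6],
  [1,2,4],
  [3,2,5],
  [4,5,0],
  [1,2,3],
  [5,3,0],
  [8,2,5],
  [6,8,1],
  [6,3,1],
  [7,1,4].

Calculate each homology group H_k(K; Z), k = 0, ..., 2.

K has 9 vertices, 27 edges, 18 triangles.
rank ∂_0 = 0, rank ∂_1 = 8 ⇒ b_0 = 9 − 0 − 8 = 1; all invariant factors of ∂_1 are 1 so no torsion. So H_0 = Z.
rank ∂_1 = 8, rank ∂_2 = 18 ⇒ b_1 = 27 − 8 − 18 = 1; ∂_2 has invariant factor(s) [2] giving torsion. So H_1 = Z ⊕ Z/2Z.
rank ∂_2 = 18, rank ∂_3 = 0 ⇒ b_2 = 18 − 18 − 0 = 0. So H_2 = 0.

H_0 = Z,  H_1 = Z ⊕ Z/2Z,  H_2 = 0.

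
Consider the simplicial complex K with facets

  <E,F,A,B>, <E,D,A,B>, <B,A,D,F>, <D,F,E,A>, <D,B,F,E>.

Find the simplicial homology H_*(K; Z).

H_0 ≅ Z,  H_1 = 0,  H_2 = 0,  H_3 ≅ Z.

Order the vertices as A < B < D < E < F. Listing each simplex with vertices in this order, K has dimension 3 with simplices:

  0-simplices (5): A, B, D, E, F
  1-simplices (10): AB, AD, AE, AF, BD, BE, BF, DE, DF, EF
  2-simplices (10): ABD, ABE, ABF, ADE, ADF, AEF, BDE, BDF, BEF, DEF
  3-simplices (5): ABDE, ABDF, ABEF, ADEF, BDEF

so the chain groups are C_0 ≅ Z^5, C_1 ≅ Z^10, C_2 ≅ Z^10, C_3 ≅ Z^5.

The boundary map ∂_1: C_1 → C_0 is given by ∂[p,q] = [q] − [p].
As a 5×10 matrix over Z this has rank 4, with invariant factors (1,1,1,1).

The boundary map ∂_2: C_2 → C_1 sends each 2-simplex [p,q,r] to [q,r] − [p,r] + [p,q]. For instance
  ∂AEF = EF − AF + AE,
  ∂ADE = DE − AE + AD.
The 10×10 boundary matrix has rank 6 and Smith normal form diag(1,1,1,1,1,1).

The boundary map ∂_3: C_3 → C_2 sends each 3-simplex σ to the alternating sum Σ_i (−1)^i (σ with its i-th vertex removed). For instance
  ∂ABDF = BDF − ADF + ABF − ABD,
  ∂BDEF = DEF − BEF + BDF − BDE.
This gives a 10×5 integer matrix of rank 4; reducing to Smith normal form yields diagonal entries (1,1,1,1).

From H_k ≅ ker(∂_k) / im(∂_{k+1}) we obtain:

  H_0: rank C_0 − rank ∂_1 = 5 − 4 = 1, and the invariant factors of ∂_1 are all 1, so H_0 ≅ Z.
  H_1: rank ker ∂_1 − rank ∂_2 = (10 − 4) − 6 = 0, and the invariant factors of ∂_2 are all 1, so H_1 ≅ 0.
  H_2: rank ker ∂_2 − rank ∂_3 = (10 − 6) − 4 = 0, and the invariant factors of ∂_3 are all 1, so H_2 ≅ 0.
  H_3: rank ker ∂_3 − rank ∂_4 = (5 − 4) − 0 = 1, and there is no ∂_4, so H_3 ≅ Z.

As a check, the Euler characteristic is 5 − 10 + 10 − 5 = 0, which agrees with 1 − 0 + 0 − 1 = 0.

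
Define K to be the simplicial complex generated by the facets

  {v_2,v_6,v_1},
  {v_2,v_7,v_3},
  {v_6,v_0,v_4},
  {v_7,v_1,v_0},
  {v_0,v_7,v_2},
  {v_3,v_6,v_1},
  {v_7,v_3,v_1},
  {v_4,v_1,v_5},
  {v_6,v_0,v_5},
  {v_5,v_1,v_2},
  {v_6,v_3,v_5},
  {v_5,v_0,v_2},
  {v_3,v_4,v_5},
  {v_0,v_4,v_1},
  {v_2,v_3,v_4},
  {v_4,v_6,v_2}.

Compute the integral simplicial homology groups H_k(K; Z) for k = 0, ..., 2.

Take the total order v_0 < v_1 < v_2 < v_3 < v_4 < v_5 < v_6 < v_7 on the vertex set. Then K (dimension 2) consists of the simplices:

  0-simplices (8): [v_0], [v_1], [v_2], [v_3], [v_4], [v_5], [v_6], [v_7]
  1-simplices (24): (24 of them)
  2-simplices (16): (16 of them)

Hence C_0 ≅ Z^8, C_1 ≅ Z^24, C_2 ≅ Z^16.

Boundary ∂_1: C_1 → C_0 sends each edge [p,q] (with p < q) to q − p.
As a 8×24 matrix over Z this has rank 7, with invariant factors (1,1,1,1,1,1,1).

Boundary ∂_2: C_2 → C_1 sends each 2-simplex [p,q,r] to [q,r] − [p,r] + [p,q]. For instance
  ∂[v_1,v_2,v_6] = [v_2,v_6] − [v_1,v_6] + [v_1,v_2],
  ∂[v_0,v_5,v_6] = [v_5,v_6] − [v_0,v_6] + [v_0,v_5].
The 24×16 boundary matrix has rank 15 and Smith normal form diag(1,1,1,1,1,1,1,1,1,1,1,1,1,1,1).

Now H_k = ker ∂_k / im ∂_{k+1}, so:

  H_0: rank C_0 − rank ∂_1 = 8 − 7 = 1, and the invariant factors of ∂_1 are all 1, so H_0 ≅ Z.
  H_1: rank ker ∂_1 − rank ∂_2 = (24 − 7) − 15 = 2, and the invariant factors of ∂_2 are all 1, so H_1 ≅ Z^2.
  H_2: rank ker ∂_2 − rank ∂_3 = (16 − 15) − 0 = 1, and there is no ∂_3, so H_2 ≅ Z.

H_0 ≅ Z,  H_1 ≅ Z^2,  H_2 ≅ Z.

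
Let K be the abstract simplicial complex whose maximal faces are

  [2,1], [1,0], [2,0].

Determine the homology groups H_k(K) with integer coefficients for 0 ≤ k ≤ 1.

H_0 = Z,  H_1 = Z.

Order the vertices as 0 < 1 < 2. Listing each simplex with vertices in this order, K has dimension 1 with simplices:

  0-simplices (3): [0], [1], [2]
  1-simplices (3): [0,1], [0,2], [1,2]

so the chain groups are C_0 ≅ Z^3, C_1 ≅ Z^3.

Boundary ∂_1: C_1 → C_0 sends each edge [p,q] (with p < q) to q − p.
As a 3×3 matrix over Z this has rank 2, with invariant factors (1,1).

Now H_k = ker ∂_k / im ∂_{k+1}, so:

  H_0: rank C_0 − rank ∂_1 = 3 − 2 = 1, and the invariant factors of ∂_1 are all 1, so H_0 = Z.
  H_1: rank ker ∂_1 − rank ∂_2 = (3 − 2) − 0 = 1, and there is no ∂_2, so H_1 = Z.

As a check, the Euler characteristic is 3 − 3 = 0, which agrees with 1 − 1 = 0.
(K is a triangulation of the circle S^1.)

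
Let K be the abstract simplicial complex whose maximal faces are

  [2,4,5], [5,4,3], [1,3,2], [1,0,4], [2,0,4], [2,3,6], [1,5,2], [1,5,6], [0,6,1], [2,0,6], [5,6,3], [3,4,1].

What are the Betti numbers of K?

We work with the vertex ordering 0 < 1 < 2 < 3 < 4 < 5 < 6. The simplices of K, each written with vertices in increasing order, are:

  0-simplices (7): [0], [1], [2], [3], [4], [5], [6]
  1-simplices (18): [0,1], [0,2], [0,4], [0,6], [1,2], [1,3], [1,4], [1,5], [1,6], [2,3], [2,4], [2,5], [2,6], [3,4], [3,5], [3,6], [4,5], [5,6]
  2-simplices (12): [0,1,4], [0,1,6], [0,2,4], [0,2,6], [1,2,3], [1,2,5], [1,3,4], [1,5,6], [2,3,6], [2,4,5], [3,4,5], [3,5,6]

so the chain groups are C_0 ≅ Z^7, C_1 ≅ Z^18, C_2 ≅ Z^12.

The boundary map ∂_1: C_1 → C_0 maps an edge to its endpoints' difference, ∂[p,q] = q − p.
As a 7×18 matrix over Z this has rank 6, with invariant factors (1,1,1,1,1,1).

∂_2: C_2 → C_1 acts by ∂[p,q,r] = [q,r] − [p,r] + [p,q]. For instance
  ∂[1,5,6] = [5,6] − [1,6] + [1,5],
  ∂[1,3,4] = [3,4] − [1,4] + [1,3].
This gives a 18×12 integer matrix of rank 12; reducing to Smith normal form yields diagonal entries (1,1,1,1,1,1,1,1,1,1,1,2).

Now H_k = ker ∂_k / im ∂_{k+1}, so:

  H_0: rank C_0 − rank ∂_1 = 7 − 6 = 1, and the invariant factors of ∂_1 are all 1, so H_0 = Z.
  H_1: rank ker ∂_1 − rank ∂_2 = (18 − 6) − 12 = 0, and ∂_2 has invariant factor 2 > 1, so H_1 = Z/2Z.
  H_2: rank ker ∂_2 − rank ∂_3 = (12 − 12) − 0 = 0, and there is no ∂_3, so H_2 = 0.

(K is a triangulation of the real projective plane RP^2.)

Hence the Betti numbers are b_0 = 1, b_1 = 0, b_2 = 0.

b_0 = 1, b_1 = 0, b_2 = 0.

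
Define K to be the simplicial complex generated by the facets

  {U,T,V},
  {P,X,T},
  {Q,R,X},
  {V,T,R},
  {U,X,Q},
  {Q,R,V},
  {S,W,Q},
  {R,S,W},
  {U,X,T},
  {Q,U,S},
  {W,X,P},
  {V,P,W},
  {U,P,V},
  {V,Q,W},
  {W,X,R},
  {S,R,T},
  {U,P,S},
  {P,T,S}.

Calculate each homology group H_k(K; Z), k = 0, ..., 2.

Order the vertices as P < Q < R < S < T < U < V < W < X. Listing each simplex with vertices in this order, K has dimension 2 with simplices:

  0-simplices (9): P, Q, R, S, T, U, V, W, X
  1-simplices (27): PS, PT, PU, PV, PW, PX, QR, QS, QU, QV, QW, QX, RS, RT, RV, RW, RX, ST, SU, SW, TU, TV, TX, UV, UX, VW, WX
  2-simplices (18): PST, PSU, PTX, PUV, PVW, PWX, QRV, QRX, QSU, QSW, QUX, QVW, RST, RSW, RTV, RWX, TUV, TUX

Hence C_0 ≅ Z^9, C_1 ≅ Z^27, C_2 ≅ Z^18.

The boundary map ∂_1: C_1 → C_0 maps an edge to its endpoints' difference, ∂[p,q] = q − p. For instance
  ∂UV = V − U.
This gives a 9×27 integer matrix of rank 8; reducing to Smith normal form yields diagonal entries (1,1,1,1,1,1,1,1).

∂_2: C_2 → C_1 sends each 2-simplex [p,q,r] to [q,r] − [p,r] + [p,q]. For instance
  ∂PVW = VW − PW + PV,
  ∂PWX = WX − PX + PW.
As a 27×18 matrix over Z this has rank 18, with invariant factors (1,1,1,1,1,1,1,1,1,1,1,1,1,1,1,1,1,2).

Reading off H_k = ker ∂_k / im ∂_{k+1}:

  H_0: rank C_0 − rank ∂_1 = 9 − 8 = 1, and the invariant factors of ∂_1 are all 1, so H_0 ≅ Z.
  H_1: rank ker ∂_1 − rank ∂_2 = (27 − 8) − 18 = 1, and ∂_2 has invariant factor 2 > 1, so H_1 ≅ Z ⊕ Z/2.
  H_2: rank ker ∂_2 − rank ∂_3 = (18 − 18) − 0 = 0, and there is no ∂_3, so H_2 ≅ 0.

H_0 = Z,  H_1 = Z ⊕ Z/2,  H_2 = 0.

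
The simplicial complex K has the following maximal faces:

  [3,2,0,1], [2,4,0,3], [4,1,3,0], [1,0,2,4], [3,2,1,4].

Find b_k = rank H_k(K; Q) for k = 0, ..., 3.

b_0 = 1, b_1 = 0, b_2 = 0, b_3 = 1.

Take the total order 0 < 1 < 2 < 3 < 4 on the vertex set. Then K (dimension 3) consists of the simplices:

  0-simplices (5): [0], [1], [2], [3], [4]
  1-simplices (10): [0,1], [0,2], [0,3], [0,4], [1,2], [1,3], [1,4], [2,3], [2,4], [3,4]
  2-simplices (10): [0,1,2], [0,1,3], [0,1,4], [0,2,3], [0,2,4], [0,3,4], [1,2,3], [1,2,4], [1,3,4], [2,3,4]
  3-simplices (5): [0,1,2,3], [0,1,2,4], [0,1,3,4], [0,2,3,4], [1,2,3,4]

Hence C_0 ≅ Z^5, C_1 ≅ Z^10, C_2 ≅ Z^10, C_3 ≅ Z^5.

The boundary map ∂_1: C_1 → C_0 maps an edge to its endpoints' difference, ∂[p,q] = q − p.
The 5×10 boundary matrix has rank 4 and Smith normal form diag(1,1,1,1).

Boundary ∂_2: C_2 → C_1 sends each 2-simplex [p,q,r] to [q,r] − [p,r] + [p,q]. For instance
  ∂[1,2,3] = [2,3] − [1,3] + [1,2],
  ∂[0,2,3] = [2,3] − [0,3] + [0,2].
As a 10×10 matrix over Z this has rank 6, with invariant factors (1,1,1,1,1,1).

Boundary ∂_3: C_3 → C_2 sends each 3-simplex σ to the alternating sum Σ_i (−1)^i (σ with its i-th vertex removed). For instance
  ∂[0,1,2,4] = [1,2,4] − [0,2,4] + [0,1,4] − [0,1,2],
  ∂[0,1,3,4] = [1,3,4] − [0,3,4] + [0,1,4] − [0,1,3].
The resulting 10×5 matrix has rank 4, and its Smith normal form has invariant factors (1,1,1,1).

From H_k ≅ ker(∂_k) / im(∂_{k+1}) we obtain:

  H_0: rank C_0 − rank ∂_1 = 5 − 4 = 1, and the invariant factors of ∂_1 are all 1, so H_0 ≅ Z.
  H_1: rank ker ∂_1 − rank ∂_2 = (10 − 4) − 6 = 0, and the invariant factors of ∂_2 are all 1, so H_1 ≅ 0.
  H_2: rank ker ∂_2 − rank ∂_3 = (10 − 6) − 4 = 0, and the invariant factors of ∂_3 are all 1, so H_2 ≅ 0.
  H_3: rank ker ∂_3 − rank ∂_4 = (5 − 4) − 0 = 1, and there is no ∂_4, so H_3 ≅ Z.

As a check, the Euler characteristic is 5 − 10 + 10 − 5 = 0, which agrees with 1 − 0 + 0 − 1 = 0.

Hence the Betti numbers are b_0 = 1, b_1 = 0, b_2 = 0, b_3 = 1.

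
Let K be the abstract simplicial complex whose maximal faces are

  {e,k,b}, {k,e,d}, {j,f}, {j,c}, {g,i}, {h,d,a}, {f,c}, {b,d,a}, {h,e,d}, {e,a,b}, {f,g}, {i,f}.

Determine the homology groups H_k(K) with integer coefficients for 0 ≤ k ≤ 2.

H_0 = Z^2,  H_1 = Z^3,  H_2 = 0.

K has 11 vertices, 18 edges, 6 triangles.
rank ∂_0 = 0, rank ∂_1 = 9 ⇒ b_0 = 11 − 0 − 9 = 2; all invariant factors of ∂_1 are 1 so no torsion. So H_0 = Z^2.
rank ∂_1 = 9, rank ∂_2 = 6 ⇒ b_1 = 18 − 9 − 6 = 3; all invariant factors of ∂_2 are 1 so no torsion. So H_1 = Z^3.
rank ∂_2 = 6, rank ∂_3 = 0 ⇒ b_2 = 6 − 6 − 0 = 0. So H_2 = 0.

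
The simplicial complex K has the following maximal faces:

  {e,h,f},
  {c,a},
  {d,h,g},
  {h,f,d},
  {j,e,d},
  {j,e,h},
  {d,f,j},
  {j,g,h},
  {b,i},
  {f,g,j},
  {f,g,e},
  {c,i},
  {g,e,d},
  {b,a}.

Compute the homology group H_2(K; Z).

Order the vertices as a < b < c < d < e < f < g < h < i < j. Listing each simplex with vertices in this order, K has dimension 2 with simplices:

  0-simplices (10): a, b, c, d, e, f, g, h, i, j
  1-simplices (19): ab, ac, bi, ci, de, df, dg, dh, dj, ef, eg, eh, ej, fg, fh, fj, gh, gj, hj
  2-simplices (10): deg, dej, dfh, dfj, dgh, efg, efh, ehj, fgj, ghj

so the chain groups are C_0 ≅ Z^10, C_1 ≅ Z^19, C_2 ≅ Z^10.

∂_1: C_1 → C_0 sends each edge [p,q] (with p < q) to q − p.
This gives a 10×19 integer matrix of rank 8; reducing to Smith normal form yields diagonal entries (1,1,1,1,1,1,1,1).

The boundary map ∂_2: C_2 → C_1 maps a triangle to the signed sum of its edges. For instance
  ∂deg = eg − dg + de,
  ∂dej = ej − dj + de.
The resulting 19×10 matrix has rank 10, and its Smith normal form has invariant factors (1,1,1,1,1,1,1,1,1,2).

Now H_k = ker ∂_k / im ∂_{k+1}, so:

  H_2: rank ker ∂_2 − rank ∂_3 = (10 − 10) − 0 = 0, and there is no ∂_3, so H_2 = 0.

H_2 = 0.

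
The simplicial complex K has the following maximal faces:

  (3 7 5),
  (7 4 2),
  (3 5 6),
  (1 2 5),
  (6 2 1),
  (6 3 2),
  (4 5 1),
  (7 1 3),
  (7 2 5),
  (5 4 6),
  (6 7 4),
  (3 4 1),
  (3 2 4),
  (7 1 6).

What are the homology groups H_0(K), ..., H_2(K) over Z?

H_0 = Z,  H_1 = Z^2,  H_2 = Z.

Fix the vertex order 1 < 2 < 3 < 4 < 5 < 6 < 7 and write every simplex with vertices in increasing order. Then dim K = 2 and the simplices of K are:

  0-simplices (7): [1], [2], [3], [4], [5], [6], [7]
  1-simplices (21): [1,2], [1,3], [1,4], [1,5], [1,6], [1,7], [2,3], [2,4], [2,5], [2,6], [2,7], [3,4], [3,5], [3,6], [3,7], [4,5], [4,6], [4,7], [5,6], [5,7], [6,7]
  2-simplices (14): [1,2,5], [1,2,6], [1,3,4], [1,3,7], [1,4,5], [1,6,7], [2,3,4], [2,3,6], [2,4,7], [2,5,7], [3,5,6], [3,5,7], [4,5,6], [4,6,7]

giving chain groups C_0 ≅ Z^7, C_1 ≅ Z^21, C_2 ≅ Z^14.

∂_1: C_1 → C_0 is given by ∂[p,q] = [q] − [p]. For instance
  ∂[2,5] = [5] − [2].
The 7×21 boundary matrix has rank 6 and Smith normal form diag(1,1,1,1,1,1).

The boundary map ∂_2: C_2 → C_1 maps a triangle to the signed sum of its edges. For instance
  ∂[2,5,7] = [5,7] − [2,7] + [2,5],
  ∂[1,6,7] = [6,7] − [1,7] + [1,6].
The resulting 21×14 matrix has rank 13, and its Smith normal form has invariant factors (1,1,1,1,1,1,1,1,1,1,1,1,1).

Computing H_k = (kernel of ∂_k) / (image of ∂_{k+1}):

  H_0: rank C_0 − rank ∂_1 = 7 − 6 = 1, and the invariant factors of ∂_1 are all 1, so H_0 ≅ Z.
  H_1: rank ker ∂_1 − rank ∂_2 = (21 − 6) − 13 = 2, and the invariant factors of ∂_2 are all 1, so H_1 ≅ Z^2.
  H_2: rank ker ∂_2 − rank ∂_3 = (14 − 13) − 0 = 1, and there is no ∂_3, so H_2 ≅ Z.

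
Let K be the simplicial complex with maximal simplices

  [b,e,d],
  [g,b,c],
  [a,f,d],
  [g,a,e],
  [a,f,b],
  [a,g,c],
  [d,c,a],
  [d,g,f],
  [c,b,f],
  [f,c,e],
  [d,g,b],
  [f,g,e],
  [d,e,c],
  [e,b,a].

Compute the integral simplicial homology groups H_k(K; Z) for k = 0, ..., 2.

K has 7 vertices, 21 edges, 14 triangles.
rank ∂_0 = 0, rank ∂_1 = 6 ⇒ b_0 = 7 − 0 − 6 = 1; all invariant factors of ∂_1 are 1 so no torsion. So H_0 = Z.
rank ∂_1 = 6, rank ∂_2 = 13 ⇒ b_1 = 21 − 6 − 13 = 2; all invariant factors of ∂_2 are 1 so no torsion. So H_1 = Z^2.
rank ∂_2 = 13, rank ∂_3 = 0 ⇒ b_2 = 14 − 13 − 0 = 1. So H_2 = Z.

H_0 = Z,  H_1 = Z^2,  H_2 = Z.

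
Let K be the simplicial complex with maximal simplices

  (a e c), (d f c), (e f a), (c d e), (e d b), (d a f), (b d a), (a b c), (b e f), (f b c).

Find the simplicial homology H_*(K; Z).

We work with the vertex ordering a < b < c < d < e < f. The simplices of K, each written with vertices in increasing order, are:

  0-simplices (6): a, b, c, d, e, f
  1-simplices (15): ab, ac, ad, ae, af, bc, bd, be, bf, cd, ce, cf, de, df, ef
  2-simplices (10): abc, abd, ace, adf, aef, bcf, bde, bef, cde, cdf

giving chain groups C_0 ≅ Z^6, C_1 ≅ Z^15, C_2 ≅ Z^10.

The boundary map ∂_1: C_1 → C_0 is given by ∂[p,q] = [q] − [p]. For instance
  ∂ce = e − c.
The resulting 6×15 matrix has rank 5, and its Smith normal form has invariant factors (1,1,1,1,1).

Boundary ∂_2: C_2 → C_1 sends each 2-simplex [p,q,r] to [q,r] − [p,r] + [p,q]. For instance
  ∂adf = df − af + ad,
  ∂abc = bc − ac + ab.
As a 15×10 matrix over Z this has rank 10, with invariant factors (1,1,1,1,1,1,1,1,1,2).

Computing H_k = (kernel of ∂_k) / (image of ∂_{k+1}):

  H_0: rank C_0 − rank ∂_1 = 6 − 5 = 1, and the invariant factors of ∂_1 are all 1, so H_0 = Z.
  H_1: rank ker ∂_1 − rank ∂_2 = (15 − 5) − 10 = 0, and ∂_2 has invariant factor 2 > 1, so H_1 = Z/2.
  H_2: rank ker ∂_2 − rank ∂_3 = (10 − 10) − 0 = 0, and there is no ∂_3, so H_2 = 0.

H_0 = Z,  H_1 = Z/2,  H_2 = 0.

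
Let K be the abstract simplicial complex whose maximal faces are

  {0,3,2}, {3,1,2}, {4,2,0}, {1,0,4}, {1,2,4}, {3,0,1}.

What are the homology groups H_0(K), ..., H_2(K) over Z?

H_0 = Z,  H_1 = 0,  H_2 = Z.

We work with the vertex ordering 0 < 1 < 2 < 3 < 4. The simplices of K, each written with vertices in increasing order, are:

  0-simplices (5): [0], [1], [2], [3], [4]
  1-simplices (9): [0,1], [0,2], [0,3], [0,4], [1,2], [1,3], [1,4], [2,3], [2,4]
  2-simplices (6): [0,1,3], [0,1,4], [0,2,3], [0,2,4], [1,2,3], [1,2,4]

so the chain groups are C_0 ≅ Z^5, C_1 ≅ Z^9, C_2 ≅ Z^6.

∂_1: C_1 → C_0 is given by ∂[p,q] = [q] − [p].
The resulting 5×9 matrix has rank 4, and its Smith normal form has invariant factors (1,1,1,1).

Boundary ∂_2: C_2 → C_1 acts by ∂[p,q,r] = [q,r] − [p,r] + [p,q]. For instance
  ∂[1,2,3] = [2,3] − [1,3] + [1,2],
  ∂[0,1,3] = [1,3] − [0,3] + [0,1].
This gives a 9×6 integer matrix of rank 5; reducing to Smith normal form yields diagonal entries (1,1,1,1,1).

Computing H_k = (kernel of ∂_k) / (image of ∂_{k+1}):

  H_0: rank C_0 − rank ∂_1 = 5 − 4 = 1, and the invariant factors of ∂_1 are all 1, so H_0 ≅ Z.
  H_1: rank ker ∂_1 − rank ∂_2 = (9 − 4) − 5 = 0, and the invariant factors of ∂_2 are all 1, so H_1 ≅ 0.
  H_2: rank ker ∂_2 − rank ∂_3 = (6 − 5) − 0 = 1, and there is no ∂_3, so H_2 ≅ Z.

(K is a triangulation of the 2-sphere S^2.)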